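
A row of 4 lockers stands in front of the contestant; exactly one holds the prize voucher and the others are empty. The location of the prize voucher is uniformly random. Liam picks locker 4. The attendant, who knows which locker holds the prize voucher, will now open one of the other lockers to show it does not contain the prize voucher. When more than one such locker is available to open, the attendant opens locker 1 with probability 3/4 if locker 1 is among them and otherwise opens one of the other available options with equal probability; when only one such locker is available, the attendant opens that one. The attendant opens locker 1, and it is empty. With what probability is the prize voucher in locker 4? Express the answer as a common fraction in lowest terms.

Consider each possible location of the prize voucher in turn.
If it is in locker 1 (prior 1/4): the attendant opened locker 1, so this case is ruled out; weight (1/4)·0 = 0.
If it is in any of lockers 2, 3, and 4 (prior 1/4 each): locker 1 is available, opened with probability 3/4; weight (1/4)·(3/4) = 3/16 each.
The weights sum to 9/16.
So P(the prize voucher in locker 4 | the attendant opened locker 1) = (3/16) / (9/16) = 1/3.

1/3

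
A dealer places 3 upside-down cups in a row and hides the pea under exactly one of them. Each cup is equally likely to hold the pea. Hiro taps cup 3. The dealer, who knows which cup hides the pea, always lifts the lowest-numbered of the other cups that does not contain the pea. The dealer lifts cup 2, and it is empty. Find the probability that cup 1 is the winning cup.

Consider each possible location of the pea in turn.
If it is under cup 1 (prior 1/3): cup 2 is the lowest-numbered option available, probability 1; weight (1/3)·1 = 1/3.
If it is under cup 2 (prior 1/3): the dealer opened cup 2, so this case is ruled out; weight (1/3)·0 = 0.
If it is under cup 3 (prior 1/3): the dealer would have opened cup 1 instead, probability 0; weight (1/3)·0 = 0.
The weights sum to 1/3.
So P(the pea under cup 1 | the dealer opened cup 2) = (1/3) / (1/3) = 1.

1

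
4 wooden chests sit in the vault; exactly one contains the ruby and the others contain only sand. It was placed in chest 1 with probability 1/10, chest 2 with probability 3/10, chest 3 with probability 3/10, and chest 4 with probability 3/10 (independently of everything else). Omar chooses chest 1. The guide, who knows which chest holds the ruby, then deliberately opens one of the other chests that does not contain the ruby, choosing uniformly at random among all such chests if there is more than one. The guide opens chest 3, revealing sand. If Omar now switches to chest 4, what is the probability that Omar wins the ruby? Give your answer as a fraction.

9/20

Consider each possible location of the ruby in turn.
If it is in chest 1 (prior 1/10): the guide has 3 equally likely choices, so probability 1/3; weight (1/10)·(1/3) = 1/30.
If it is in either of chests 2 and 4 (prior 3/10 each): the guide has 2 equally likely choices, so probability 1/2; weight (3/10)·(1/2) = 3/20 each.
If it is in chest 3 (prior 3/10): the guide opened chest 3, so this case is ruled out; weight (3/10)·0 = 0.
The weights sum to 1/3.
So P(the ruby in chest 4 | the guide opened chest 3) = (3/20) / (1/3) = 9/20.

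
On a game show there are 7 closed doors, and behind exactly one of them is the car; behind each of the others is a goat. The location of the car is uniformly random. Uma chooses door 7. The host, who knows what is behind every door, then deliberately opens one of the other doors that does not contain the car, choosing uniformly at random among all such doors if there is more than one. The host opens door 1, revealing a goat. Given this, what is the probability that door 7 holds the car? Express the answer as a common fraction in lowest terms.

Consider each possible location of the car in turn.
If it is behind door 1 (prior 1/7): the host opened door 1, so this case is ruled out; weight (1/7)·0 = 0.
If it is behind any of doors 2, 3, 4, 5, and 6 (prior 1/7 each): the host has 5 equally likely choices, so probability 1/5; weight (1/7)·(1/5) = 1/35 each.
If it is behind door 7 (prior 1/7): the host has 6 equally likely choices, so probability 1/6; weight (1/7)·(1/6) = 1/42.
The weights sum to 1/6.
So P(the car behind door 7 | the host opened door 1) = (1/42) / (1/6) = 1/7.

1/7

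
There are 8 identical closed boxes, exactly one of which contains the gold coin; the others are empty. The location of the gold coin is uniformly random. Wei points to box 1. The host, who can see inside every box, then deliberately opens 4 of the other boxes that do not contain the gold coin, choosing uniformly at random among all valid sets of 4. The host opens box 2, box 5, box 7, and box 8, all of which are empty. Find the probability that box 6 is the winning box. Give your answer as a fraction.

7/24

Condition on the true location of the gold coin.
If it is in box 1 (prior 1/8): the host has 35 equally likely choices, so probability 1/35; weight (1/8)·(1/35) = 1/280.
If it is in any of boxes 2, 5, 7, and 8 (prior 1/8 each): that box was opened and seen not to hold the prize — ruled out; weight (1/8)·0 = 0 each.
If it is in any of boxes 3, 4, and 6 (prior 1/8 each): the host has 15 equally likely choices, so probability 1/15; weight (1/8)·(1/15) = 1/120 each.
The weights sum to 1/35.
So P(the gold coin in box 6 | the host opened box 2, box 5, box 7, and box 8) = (1/120) / (1/35) = 7/24.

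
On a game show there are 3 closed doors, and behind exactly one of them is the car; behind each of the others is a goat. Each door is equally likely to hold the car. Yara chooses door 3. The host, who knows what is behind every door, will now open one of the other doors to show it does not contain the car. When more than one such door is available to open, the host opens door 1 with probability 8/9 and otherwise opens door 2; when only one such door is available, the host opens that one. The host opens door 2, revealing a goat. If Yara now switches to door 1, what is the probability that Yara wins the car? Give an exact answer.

Consider each possible location of the car in turn.
If it is behind door 1 (prior 1/3): only door 2 is available, probability 1; weight (1/3)·1 = 1/3.
If it is behind door 2 (prior 1/3): the host opened door 2, so this case is ruled out; weight (1/3)·0 = 0.
If it is behind door 3 (prior 1/3): door 1 is available but not opened, probability 1/9; weight (1/3)·(1/9) = 1/27.
The weights sum to 10/27.
So P(the car behind door 1 | the host opened door 2) = (1/3) / (10/27) = 9/10.

9/10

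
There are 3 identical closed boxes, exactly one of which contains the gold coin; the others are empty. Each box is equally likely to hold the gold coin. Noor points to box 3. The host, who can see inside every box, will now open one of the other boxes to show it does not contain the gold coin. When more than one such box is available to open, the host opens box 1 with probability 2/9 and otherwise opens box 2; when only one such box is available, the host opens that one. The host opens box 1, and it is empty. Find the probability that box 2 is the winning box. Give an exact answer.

9/11

Apply Bayes' rule, conditioning on where the gold coin actually is.
If it is in box 1 (prior 1/3): the host opened box 1, so this case is ruled out; weight (1/3)·0 = 0.
If it is in box 2 (prior 1/3): only box 1 is available, probability 1; weight (1/3)·1 = 1/3.
If it is in box 3 (prior 1/3): box 1 is available, opened with probability 2/9; weight (1/3)·(2/9) = 2/27.
The weights sum to 11/27.
So P(the gold coin in box 2 | the host opened box 1) = (1/3) / (11/27) = 9/11.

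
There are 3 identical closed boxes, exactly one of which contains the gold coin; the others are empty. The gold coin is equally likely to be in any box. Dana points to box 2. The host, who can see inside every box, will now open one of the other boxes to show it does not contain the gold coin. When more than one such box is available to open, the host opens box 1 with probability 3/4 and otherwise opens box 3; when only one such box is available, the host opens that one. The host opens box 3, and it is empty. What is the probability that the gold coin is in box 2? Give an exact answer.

1/5

Apply Bayes' rule, conditioning on where the gold coin actually is.
If it is in box 1 (prior 1/3): only box 3 is available, probability 1; weight (1/3)·1 = 1/3.
If it is in box 2 (prior 1/3): box 1 is available but not opened, probability 1/4; weight (1/3)·(1/4) = 1/12.
If it is in box 3 (prior 1/3): the host opened box 3, so this case is ruled out; weight (1/3)·0 = 0.
The weights sum to 5/12.
So P(the gold coin in box 2 | the host opened box 3) = (1/12) / (5/12) = 1/5.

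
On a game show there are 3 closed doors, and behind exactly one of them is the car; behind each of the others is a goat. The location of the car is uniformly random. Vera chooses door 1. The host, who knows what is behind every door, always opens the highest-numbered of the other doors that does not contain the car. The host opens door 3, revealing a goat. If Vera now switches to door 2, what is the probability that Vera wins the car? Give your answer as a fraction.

Condition on the true location of the car.
If it is behind either of doors 1 and 2 (prior 1/3 each): door 3 is the highest-numbered option available, probability 1; weight (1/3)·1 = 1/3 each.
If it is behind door 3 (prior 1/3): the host opened door 3, so this case is ruled out; weight (1/3)·0 = 0.
The weights sum to 2/3.
So P(the car behind door 2 | the host opened door 3) = (1/3) / (2/3) = 1/2.

1/2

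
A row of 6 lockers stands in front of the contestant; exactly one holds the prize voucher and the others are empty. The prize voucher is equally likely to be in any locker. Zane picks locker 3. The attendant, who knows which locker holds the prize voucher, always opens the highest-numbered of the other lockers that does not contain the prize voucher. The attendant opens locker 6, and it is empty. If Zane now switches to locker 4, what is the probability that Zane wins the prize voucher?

Consider each possible location of the prize voucher in turn.
If it is in any of lockers 1, 2, 3, 4, and 5 (prior 1/6 each): locker 6 is the highest-numbered option available, probability 1; weight (1/6)·1 = 1/6 each.
If it is in locker 6 (prior 1/6): the attendant opened locker 6, so this case is ruled out; weight (1/6)·0 = 0.
The weights sum to 5/6.
So P(the prize voucher in locker 4 | the attendant opened locker 6) = (1/6) / (5/6) = 1/5.

1/5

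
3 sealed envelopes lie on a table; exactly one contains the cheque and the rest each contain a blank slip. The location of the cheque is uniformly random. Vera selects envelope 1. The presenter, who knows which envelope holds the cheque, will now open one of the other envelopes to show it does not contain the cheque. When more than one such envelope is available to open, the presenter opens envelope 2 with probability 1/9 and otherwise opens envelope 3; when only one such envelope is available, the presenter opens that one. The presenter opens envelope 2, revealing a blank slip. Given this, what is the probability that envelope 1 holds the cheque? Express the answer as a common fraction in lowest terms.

Apply Bayes' rule, conditioning on where the cheque actually is.
If it is in envelope 1 (prior 1/3): envelope 2 is available, opened with probability 1/9; weight (1/3)·(1/9) = 1/27.
If it is in envelope 2 (prior 1/3): the presenter opened envelope 2, so this case is ruled out; weight (1/3)·0 = 0.
If it is in envelope 3 (prior 1/3): only envelope 2 is available, probability 1; weight (1/3)·1 = 1/3.
The weights sum to 10/27.
So P(the cheque in envelope 1 | the presenter opened envelope 2) = (1/27) / (10/27) = 1/10.

1/10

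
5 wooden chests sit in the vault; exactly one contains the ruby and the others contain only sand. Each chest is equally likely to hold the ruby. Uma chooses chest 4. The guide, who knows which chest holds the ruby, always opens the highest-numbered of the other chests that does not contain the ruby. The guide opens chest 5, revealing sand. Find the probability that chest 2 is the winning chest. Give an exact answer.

1/4

Consider each possible location of the ruby in turn.
If it is in any of chests 1, 2, 3, and 4 (prior 1/5 each): chest 5 is the highest-numbered option available, probability 1; weight (1/5)·1 = 1/5 each.
If it is in chest 5 (prior 1/5): the guide opened chest 5, so this case is ruled out; weight (1/5)·0 = 0.
The weights sum to 4/5.
So P(the ruby in chest 2 | the guide opened chest 5) = (1/5) / (4/5) = 1/4.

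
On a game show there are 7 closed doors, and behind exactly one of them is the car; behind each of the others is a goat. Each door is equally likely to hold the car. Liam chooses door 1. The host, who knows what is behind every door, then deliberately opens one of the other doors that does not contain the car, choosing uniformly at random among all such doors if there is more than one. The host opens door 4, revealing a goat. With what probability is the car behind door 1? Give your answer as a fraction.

Condition on the true location of the car.
If it is behind door 1 (prior 1/7): the host has 6 equally likely choices, so probability 1/6; weight (1/7)·(1/6) = 1/42.
If it is behind any of doors 2, 3, 5, 6, and 7 (prior 1/7 each): the host has 5 equally likely choices, so probability 1/5; weight (1/7)·(1/5) = 1/35 each.
If it is behind door 4 (prior 1/7): the host opened door 4, so this case is ruled out; weight (1/7)·0 = 0.
The weights sum to 1/6.
So P(the car behind door 1 | the host opened door 4) = (1/42) / (1/6) = 1/7.

1/7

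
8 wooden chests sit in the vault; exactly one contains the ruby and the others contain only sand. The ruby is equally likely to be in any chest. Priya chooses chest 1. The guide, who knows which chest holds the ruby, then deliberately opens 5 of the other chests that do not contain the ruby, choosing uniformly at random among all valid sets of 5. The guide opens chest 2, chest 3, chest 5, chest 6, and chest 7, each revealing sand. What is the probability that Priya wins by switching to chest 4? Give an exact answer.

Consider each possible location of the ruby in turn.
If it is in chest 1 (prior 1/8): the guide has 21 equally likely choices, so probability 1/21; weight (1/8)·(1/21) = 1/168.
If it is in any of chests 2, 3, 5, 6, and 7 (prior 1/8 each): that chest was opened and seen not to hold the prize — ruled out; weight (1/8)·0 = 0 each.
If it is in either of chests 4 and 8 (prior 1/8 each): the guide has 6 equally likely choices, so probability 1/6; weight (1/8)·(1/6) = 1/48 each.
The weights sum to 1/21.
So P(the ruby in chest 4 | the guide opened chest 2, chest 3, chest 5, chest 6, and chest 7) = (1/48) / (1/21) = 7/16.

7/16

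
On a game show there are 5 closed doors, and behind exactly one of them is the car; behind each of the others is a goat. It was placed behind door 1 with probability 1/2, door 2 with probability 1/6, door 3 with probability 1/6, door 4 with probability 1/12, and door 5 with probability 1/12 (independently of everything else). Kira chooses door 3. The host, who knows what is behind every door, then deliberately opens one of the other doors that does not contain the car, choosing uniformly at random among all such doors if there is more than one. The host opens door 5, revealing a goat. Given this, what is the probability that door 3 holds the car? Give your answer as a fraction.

Consider each possible location of the car in turn.
If it is behind door 1 (prior 1/2): the host has 3 equally likely choices, so probability 1/3; weight (1/2)·(1/3) = 1/6.
If it is behind door 2 (prior 1/6): the host has 3 equally likely choices, so probability 1/3; weight (1/6)·(1/3) = 1/18.
If it is behind door 3 (prior 1/6): the host has 4 equally likely choices, so probability 1/4; weight (1/6)·(1/4) = 1/24.
If it is behind door 4 (prior 1/12): the host has 3 equally likely choices, so probability 1/3; weight (1/12)·(1/3) = 1/36.
If it is behind door 5 (prior 1/12): the host opened door 5, so this case is ruled out; weight (1/12)·0 = 0.
The weights sum to 7/24.
So P(the car behind door 3 | the host opened door 5) = (1/24) / (7/24) = 1/7.

1/7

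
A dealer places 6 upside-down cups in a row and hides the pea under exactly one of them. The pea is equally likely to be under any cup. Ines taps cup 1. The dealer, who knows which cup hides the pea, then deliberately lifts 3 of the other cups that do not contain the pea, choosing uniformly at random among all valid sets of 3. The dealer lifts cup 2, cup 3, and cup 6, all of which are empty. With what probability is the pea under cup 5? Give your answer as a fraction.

Condition on the true location of the pea.
If it is under cup 1 (prior 1/6): the dealer has 10 equally likely choices, so probability 1/10; weight (1/6)·(1/10) = 1/60.
If it is under any of cups 2, 3, and 6 (prior 1/6 each): that cup was opened and seen not to hold the prize — ruled out; weight (1/6)·0 = 0 each.
If it is under either of cups 4 and 5 (prior 1/6 each): the dealer has 4 equally likely choices, so probability 1/4; weight (1/6)·(1/4) = 1/24 each.
The weights sum to 1/10.
So P(the pea under cup 5 | the dealer opened cup 2, cup 3, and cup 6) = (1/24) / (1/10) = 5/12.

5/12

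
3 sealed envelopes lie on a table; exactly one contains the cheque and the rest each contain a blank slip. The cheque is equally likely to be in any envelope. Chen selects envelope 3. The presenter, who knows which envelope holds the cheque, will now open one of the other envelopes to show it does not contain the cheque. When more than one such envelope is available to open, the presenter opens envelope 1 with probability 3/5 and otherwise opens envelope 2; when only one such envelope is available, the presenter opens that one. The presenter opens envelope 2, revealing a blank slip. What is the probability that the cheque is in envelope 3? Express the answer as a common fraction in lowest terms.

2/7

Condition on the true location of the cheque.
If it is in envelope 1 (prior 1/3): only envelope 2 is available, probability 1; weight (1/3)·1 = 1/3.
If it is in envelope 2 (prior 1/3): the presenter opened envelope 2, so this case is ruled out; weight (1/3)·0 = 0.
If it is in envelope 3 (prior 1/3): envelope 1 is available but not opened, probability 2/5; weight (1/3)·(2/5) = 2/15.
The weights sum to 7/15.
So P(the cheque in envelope 3 | the presenter opened envelope 2) = (2/15) / (7/15) = 2/7.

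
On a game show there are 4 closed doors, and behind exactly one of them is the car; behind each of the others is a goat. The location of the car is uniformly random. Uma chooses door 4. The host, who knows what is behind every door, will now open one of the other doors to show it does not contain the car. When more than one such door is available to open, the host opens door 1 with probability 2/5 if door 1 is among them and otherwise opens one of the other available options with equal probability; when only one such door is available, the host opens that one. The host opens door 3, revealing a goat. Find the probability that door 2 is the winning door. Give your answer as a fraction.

3/7

Consider each possible location of the car in turn.
If it is behind door 1 (prior 1/4): door 1 holds the prize so is unavailable; the host chooses uniformly among the 2 others, probability 1/2; weight (1/4)·(1/2) = 1/8.
If it is behind door 2 (prior 1/4): door 1 is available but not opened, probability 3/5; weight (1/4)·(3/5) = 3/20.
If it is behind door 3 (prior 1/4): the host opened door 3, so this case is ruled out; weight (1/4)·0 = 0.
If it is behind door 4 (prior 1/4): door 1 is available but not opened; door 3 gets probability (1 − 2/5)/2 = 3/10; weight (1/4)·(3/10) = 3/40.
The weights sum to 7/20.
So P(the car behind door 2 | the host opened door 3) = (3/20) / (7/20) = 3/7.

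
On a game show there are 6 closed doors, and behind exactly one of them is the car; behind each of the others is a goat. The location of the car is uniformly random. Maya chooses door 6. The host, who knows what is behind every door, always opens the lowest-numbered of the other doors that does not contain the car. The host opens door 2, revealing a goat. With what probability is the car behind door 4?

Consider each possible location of the car in turn.
If it is behind door 1 (prior 1/6): door 2 is the lowest-numbered option available, probability 1; weight (1/6)·1 = 1/6.
If it is behind door 2 (prior 1/6): the host opened door 2, so this case is ruled out; weight (1/6)·0 = 0.
If it is behind any of doors 3, 4, 5, and 6 (prior 1/6 each): the host would have opened door 1 instead, probability 0; weight (1/6)·0 = 0 each.
The weights sum to 1/6.
So P(the car behind door 4 | the host opened door 2) = 0 / (1/6) = 0.

0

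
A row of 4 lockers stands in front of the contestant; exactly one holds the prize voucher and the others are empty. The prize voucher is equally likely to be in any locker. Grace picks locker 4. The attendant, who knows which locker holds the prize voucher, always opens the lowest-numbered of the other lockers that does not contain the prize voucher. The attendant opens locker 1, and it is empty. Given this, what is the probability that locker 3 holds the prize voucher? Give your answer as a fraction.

1/3

Apply Bayes' rule, conditioning on where the prize voucher actually is.
If it is in locker 1 (prior 1/4): the attendant opened locker 1, so this case is ruled out; weight (1/4)·0 = 0.
If it is in any of lockers 2, 3, and 4 (prior 1/4 each): locker 1 is the lowest-numbered option available, probability 1; weight (1/4)·1 = 1/4 each.
The weights sum to 3/4.
So P(the prize voucher in locker 3 | the attendant opened locker 1) = (1/4) / (3/4) = 1/3.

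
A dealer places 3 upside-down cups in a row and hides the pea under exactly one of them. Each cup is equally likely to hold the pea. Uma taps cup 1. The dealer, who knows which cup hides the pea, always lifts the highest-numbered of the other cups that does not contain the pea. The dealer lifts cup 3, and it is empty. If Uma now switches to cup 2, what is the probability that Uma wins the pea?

1/2

Apply Bayes' rule, conditioning on where the pea actually is.
If it is under either of cups 1 and 2 (prior 1/3 each): cup 3 is the highest-numbered option available, probability 1; weight (1/3)·1 = 1/3 each.
If it is under cup 3 (prior 1/3): the dealer opened cup 3, so this case is ruled out; weight (1/3)·0 = 0.
The weights sum to 2/3.
So P(the pea under cup 2 | the dealer opened cup 3) = (1/3) / (2/3) = 1/2.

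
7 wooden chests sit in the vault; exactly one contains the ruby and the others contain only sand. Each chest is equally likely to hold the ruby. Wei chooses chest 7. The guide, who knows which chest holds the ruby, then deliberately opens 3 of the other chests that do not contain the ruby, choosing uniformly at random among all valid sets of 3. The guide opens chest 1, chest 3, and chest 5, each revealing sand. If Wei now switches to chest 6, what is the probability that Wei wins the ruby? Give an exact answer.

Apply Bayes' rule, conditioning on where the ruby actually is.
If it is in any of chests 1, 3, and 5 (prior 1/7 each): that chest was opened and seen not to hold the prize — ruled out; weight (1/7)·0 = 0 each.
If it is in any of chests 2, 4, and 6 (prior 1/7 each): the guide has 10 equally likely choices, so probability 1/10; weight (1/7)·(1/10) = 1/70 each.
If it is in chest 7 (prior 1/7): the guide has 20 equally likely choices, so probability 1/20; weight (1/7)·(1/20) = 1/140.
The weights sum to 1/20.
So P(the ruby in chest 6 | the guide opened chest 1, chest 3, and chest 5) = (1/70) / (1/20) = 2/7.

2/7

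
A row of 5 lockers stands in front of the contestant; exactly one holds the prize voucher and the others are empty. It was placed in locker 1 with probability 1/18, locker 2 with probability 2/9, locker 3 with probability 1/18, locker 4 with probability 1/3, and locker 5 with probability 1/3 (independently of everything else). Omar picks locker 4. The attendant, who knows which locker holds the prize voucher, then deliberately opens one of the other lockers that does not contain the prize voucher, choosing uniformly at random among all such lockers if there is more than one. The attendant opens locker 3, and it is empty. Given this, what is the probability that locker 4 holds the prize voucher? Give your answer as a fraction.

Apply Bayes' rule, conditioning on where the prize voucher actually is.
If it is in locker 1 (prior 1/18): the attendant has 3 equally likely choices, so probability 1/3; weight (1/18)·(1/3) = 1/54.
If it is in locker 2 (prior 2/9): the attendant has 3 equally likely choices, so probability 1/3; weight (2/9)·(1/3) = 2/27.
If it is in locker 3 (prior 1/18): the attendant opened locker 3, so this case is ruled out; weight (1/18)·0 = 0.
If it is in locker 4 (prior 1/3): the attendant has 4 equally likely choices, so probability 1/4; weight (1/3)·(1/4) = 1/12.
If it is in locker 5 (prior 1/3): the attendant has 3 equally likely choices, so probability 1/3; weight (1/3)·(1/3) = 1/9.
The weights sum to 31/108.
So P(the prize voucher in locker 4 | the attendant opened locker 3) = (1/12) / (31/108) = 9/31.

9/31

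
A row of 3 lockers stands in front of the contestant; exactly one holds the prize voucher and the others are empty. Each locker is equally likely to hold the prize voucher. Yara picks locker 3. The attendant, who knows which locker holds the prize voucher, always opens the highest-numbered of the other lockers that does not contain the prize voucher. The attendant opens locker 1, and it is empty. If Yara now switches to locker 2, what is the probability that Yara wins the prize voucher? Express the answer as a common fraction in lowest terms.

Consider each possible location of the prize voucher in turn.
If it is in locker 1 (prior 1/3): the attendant opened locker 1, so this case is ruled out; weight (1/3)·0 = 0.
If it is in locker 2 (prior 1/3): locker 1 is the highest-numbered option available, probability 1; weight (1/3)·1 = 1/3.
If it is in locker 3 (prior 1/3): the attendant would have opened locker 2 instead, probability 0; weight (1/3)·0 = 0.
The weights sum to 1/3.
So P(the prize voucher in locker 2 | the attendant opened locker 1) = (1/3) / (1/3) = 1.

1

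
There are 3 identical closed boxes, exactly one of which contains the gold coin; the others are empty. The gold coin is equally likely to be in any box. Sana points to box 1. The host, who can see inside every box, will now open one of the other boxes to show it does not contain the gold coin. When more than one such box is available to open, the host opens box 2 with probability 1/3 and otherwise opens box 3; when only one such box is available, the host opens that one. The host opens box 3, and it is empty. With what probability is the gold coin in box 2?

3/5

Apply Bayes' rule, conditioning on where the gold coin actually is.
If it is in box 1 (prior 1/3): box 2 is available but not opened, probability 2/3; weight (1/3)·(2/3) = 2/9.
If it is in box 2 (prior 1/3): only box 3 is available, probability 1; weight (1/3)·1 = 1/3.
If it is in box 3 (prior 1/3): the host opened box 3, so this case is ruled out; weight (1/3)·0 = 0.
The weights sum to 5/9.
So P(the gold coin in box 2 | the host opened box 3) = (1/3) / (5/9) = 3/5.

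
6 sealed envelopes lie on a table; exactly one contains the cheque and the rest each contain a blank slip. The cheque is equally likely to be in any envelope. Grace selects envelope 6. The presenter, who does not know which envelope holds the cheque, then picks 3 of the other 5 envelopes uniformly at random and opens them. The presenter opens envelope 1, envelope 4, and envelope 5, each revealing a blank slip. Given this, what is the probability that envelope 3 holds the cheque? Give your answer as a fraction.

1/3

Consider each possible location of the cheque in turn.
If it is in any of envelopes 1, 4, and 5 (prior 1/6 each): that envelope was opened and seen not to hold the prize — ruled out; weight (1/6)·0 = 0 each.
If it is in any of envelopes 2, 3, and 6 (prior 1/6 each): the presenter picks exactly this set with probability 1/10 regardless, and none is the prize; weight (1/6)·(1/10) = 1/60 each.
The weights sum to 1/20.
So P(the cheque in envelope 3 | the presenter opened envelope 1, envelope 4, and envelope 5) = (1/60) / (1/20) = 1/3.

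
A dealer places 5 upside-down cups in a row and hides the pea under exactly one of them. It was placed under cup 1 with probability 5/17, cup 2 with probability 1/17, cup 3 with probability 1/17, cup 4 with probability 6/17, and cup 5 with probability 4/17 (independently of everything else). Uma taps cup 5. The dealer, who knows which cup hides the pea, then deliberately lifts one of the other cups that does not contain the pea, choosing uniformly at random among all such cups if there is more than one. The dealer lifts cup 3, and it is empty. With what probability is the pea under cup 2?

Condition on the true location of the pea.
If it is under cup 1 (prior 5/17): the dealer has 3 equally likely choices, so probability 1/3; weight (5/17)·(1/3) = 5/51.
If it is under cup 2 (prior 1/17): the dealer has 3 equally likely choices, so probability 1/3; weight (1/17)·(1/3) = 1/51.
If it is under cup 3 (prior 1/17): the dealer opened cup 3, so this case is ruled out; weight (1/17)·0 = 0.
If it is under cup 4 (prior 6/17): the dealer has 3 equally likely choices, so probability 1/3; weight (6/17)·(1/3) = 2/17.
If it is under cup 5 (prior 4/17): the dealer has 4 equally likely choices, so probability 1/4; weight (4/17)·(1/4) = 1/17.
The weights sum to 5/17.
So P(the pea under cup 2 | the dealer opened cup 3) = (1/51) / (5/17) = 1/15.

1/15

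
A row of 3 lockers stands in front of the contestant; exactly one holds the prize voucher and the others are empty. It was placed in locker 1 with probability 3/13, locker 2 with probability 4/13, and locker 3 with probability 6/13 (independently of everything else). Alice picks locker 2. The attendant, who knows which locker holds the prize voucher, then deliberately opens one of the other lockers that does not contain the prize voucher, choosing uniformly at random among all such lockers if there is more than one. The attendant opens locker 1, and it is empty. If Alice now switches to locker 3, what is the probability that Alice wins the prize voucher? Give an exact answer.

3/4

Consider each possible location of the prize voucher in turn.
If it is in locker 1 (prior 3/13): the attendant opened locker 1, so this case is ruled out; weight (3/13)·0 = 0.
If it is in locker 2 (prior 4/13): the attendant has 2 equally likely choices, so probability 1/2; weight (4/13)·(1/2) = 2/13.
If it is in locker 3 (prior 6/13): the attendant has no choice, probability 1; weight (6/13)·1 = 6/13.
The weights sum to 8/13.
So P(the prize voucher in locker 3 | the attendant opened locker 1) = (6/13) / (8/13) = 3/4.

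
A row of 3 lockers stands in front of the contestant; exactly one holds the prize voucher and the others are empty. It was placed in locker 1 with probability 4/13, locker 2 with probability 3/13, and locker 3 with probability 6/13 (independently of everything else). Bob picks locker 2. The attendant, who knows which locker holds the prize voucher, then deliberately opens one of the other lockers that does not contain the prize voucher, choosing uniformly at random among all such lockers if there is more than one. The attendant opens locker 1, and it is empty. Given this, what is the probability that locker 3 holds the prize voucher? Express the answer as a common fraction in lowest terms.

4/5

Condition on the true location of the prize voucher.
If it is in locker 1 (prior 4/13): the attendant opened locker 1, so this case is ruled out; weight (4/13)·0 = 0.
If it is in locker 2 (prior 3/13): the attendant has 2 equally likely choices, so probability 1/2; weight (3/13)·(1/2) = 3/26.
If it is in locker 3 (prior 6/13): the attendant has no choice, probability 1; weight (6/13)·1 = 6/13.
The weights sum to 15/26.
So P(the prize voucher in locker 3 | the attendant opened locker 1) = (6/13) / (15/26) = 4/5.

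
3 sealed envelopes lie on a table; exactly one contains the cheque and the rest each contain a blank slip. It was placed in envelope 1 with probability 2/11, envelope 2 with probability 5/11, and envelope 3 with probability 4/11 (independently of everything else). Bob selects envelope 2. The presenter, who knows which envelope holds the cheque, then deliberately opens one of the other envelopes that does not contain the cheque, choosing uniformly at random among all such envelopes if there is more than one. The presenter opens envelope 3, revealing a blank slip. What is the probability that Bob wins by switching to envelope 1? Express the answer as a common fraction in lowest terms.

4/9

Apply Bayes' rule, conditioning on where the cheque actually is.
If it is in envelope 1 (prior 2/11): the presenter has no choice, probability 1; weight (2/11)·1 = 2/11.
If it is in envelope 2 (prior 5/11): the presenter has 2 equally likely choices, so probability 1/2; weight (5/11)·(1/2) = 5/22.
If it is in envelope 3 (prior 4/11): the presenter opened envelope 3, so this case is ruled out; weight (4/11)·0 = 0.
The weights sum to 9/22.
So P(the cheque in envelope 1 | the presenter opened envelope 3) = (2/11) / (9/22) = 4/9.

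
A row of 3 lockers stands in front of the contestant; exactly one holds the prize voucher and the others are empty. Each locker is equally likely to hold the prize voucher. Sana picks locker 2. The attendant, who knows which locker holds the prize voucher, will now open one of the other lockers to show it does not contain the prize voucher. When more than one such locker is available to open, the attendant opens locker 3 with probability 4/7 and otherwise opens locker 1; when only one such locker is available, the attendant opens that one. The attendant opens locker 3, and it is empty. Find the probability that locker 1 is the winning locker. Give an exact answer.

7/11

Consider each possible location of the prize voucher in turn.
If it is in locker 1 (prior 1/3): only locker 3 is available, probability 1; weight (1/3)·1 = 1/3.
If it is in locker 2 (prior 1/3): locker 3 is available, opened with probability 4/7; weight (1/3)·(4/7) = 4/21.
If it is in locker 3 (prior 1/3): the attendant opened locker 3, so this case is ruled out; weight (1/3)·0 = 0.
The weights sum to 11/21.
So P(the prize voucher in locker 1 | the attendant opened locker 3) = (1/3) / (11/21) = 7/11.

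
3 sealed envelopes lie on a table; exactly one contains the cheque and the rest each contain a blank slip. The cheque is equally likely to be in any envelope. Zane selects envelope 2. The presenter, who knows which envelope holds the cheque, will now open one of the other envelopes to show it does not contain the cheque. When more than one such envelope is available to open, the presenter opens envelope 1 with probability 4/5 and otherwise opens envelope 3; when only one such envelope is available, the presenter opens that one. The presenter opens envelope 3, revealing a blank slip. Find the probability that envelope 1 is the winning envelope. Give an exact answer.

Condition on the true location of the cheque.
If it is in envelope 1 (prior 1/3): only envelope 3 is available, probability 1; weight (1/3)·1 = 1/3.
If it is in envelope 2 (prior 1/3): envelope 1 is available but not opened, probability 1/5; weight (1/3)·(1/5) = 1/15.
If it is in envelope 3 (prior 1/3): the presenter opened envelope 3, so this case is ruled out; weight (1/3)·0 = 0.
The weights sum to 2/5.
So P(the cheque in envelope 1 | the presenter opened envelope 3) = (1/3) / (2/5) = 5/6.

5/6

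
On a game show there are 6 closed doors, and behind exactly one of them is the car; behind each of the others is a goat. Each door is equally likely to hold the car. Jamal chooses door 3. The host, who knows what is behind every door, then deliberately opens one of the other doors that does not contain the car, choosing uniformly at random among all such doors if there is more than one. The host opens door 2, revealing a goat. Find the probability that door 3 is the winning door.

Consider each possible location of the car in turn.
If it is behind any of doors 1, 4, 5, and 6 (prior 1/6 each): the host has 4 equally likely choices, so probability 1/4; weight (1/6)·(1/4) = 1/24 each.
If it is behind door 2 (prior 1/6): the host opened door 2, so this case is ruled out; weight (1/6)·0 = 0.
If it is behind door 3 (prior 1/6): the host has 5 equally likely choices, so probability 1/5; weight (1/6)·(1/5) = 1/30.
The weights sum to 1/5.
So P(the car behind door 3 | the host opened door 2) = (1/30) / (1/5) = 1/6.

1/6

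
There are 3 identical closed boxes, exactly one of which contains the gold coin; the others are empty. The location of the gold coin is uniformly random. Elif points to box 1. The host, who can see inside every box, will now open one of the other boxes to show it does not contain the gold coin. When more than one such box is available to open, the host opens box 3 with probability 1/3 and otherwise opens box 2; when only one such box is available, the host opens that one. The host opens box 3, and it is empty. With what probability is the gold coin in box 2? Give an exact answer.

Condition on the true location of the gold coin.
If it is in box 1 (prior 1/3): box 3 is available, opened with probability 1/3; weight (1/3)·(1/3) = 1/9.
If it is in box 2 (prior 1/3): only box 3 is available, probability 1; weight (1/3)·1 = 1/3.
If it is in box 3 (prior 1/3): the host opened box 3, so this case is ruled out; weight (1/3)·0 = 0.
The weights sum to 4/9.
So P(the gold coin in box 2 | the host opened box 3) = (1/3) / (4/9) = 3/4.

3/4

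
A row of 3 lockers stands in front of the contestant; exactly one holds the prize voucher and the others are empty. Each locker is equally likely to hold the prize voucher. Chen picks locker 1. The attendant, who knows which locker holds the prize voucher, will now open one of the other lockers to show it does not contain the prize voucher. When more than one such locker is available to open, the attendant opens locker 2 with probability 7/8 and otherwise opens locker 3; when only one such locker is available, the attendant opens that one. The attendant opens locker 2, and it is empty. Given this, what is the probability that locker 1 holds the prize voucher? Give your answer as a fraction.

Condition on the true location of the prize voucher.
If it is in locker 1 (prior 1/3): locker 2 is available, opened with probability 7/8; weight (1/3)·(7/8) = 7/24.
If it is in locker 2 (prior 1/3): the attendant opened locker 2, so this case is ruled out; weight (1/3)·0 = 0.
If it is in locker 3 (prior 1/3): only locker 2 is available, probability 1; weight (1/3)·1 = 1/3.
The weights sum to 5/8.
So P(the prize voucher in locker 1 | the attendant opened locker 2) = (7/24) / (5/8) = 7/15.

7/15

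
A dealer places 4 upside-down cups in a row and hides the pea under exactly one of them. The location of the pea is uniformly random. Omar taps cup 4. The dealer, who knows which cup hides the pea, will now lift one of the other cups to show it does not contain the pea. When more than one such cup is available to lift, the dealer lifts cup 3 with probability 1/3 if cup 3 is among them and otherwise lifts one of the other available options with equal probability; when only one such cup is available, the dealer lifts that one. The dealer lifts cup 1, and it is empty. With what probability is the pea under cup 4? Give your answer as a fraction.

2/9

Condition on the true location of the pea.
If it is under cup 1 (prior 1/4): the dealer opened cup 1, so this case is ruled out; weight (1/4)·0 = 0.
If it is under cup 2 (prior 1/4): cup 3 is available but not opened, probability 2/3; weight (1/4)·(2/3) = 1/6.
If it is under cup 3 (prior 1/4): cup 3 holds the prize so is unavailable; the dealer chooses uniformly among the 2 others, probability 1/2; weight (1/4)·(1/2) = 1/8.
If it is under cup 4 (prior 1/4): cup 3 is available but not opened; cup 1 gets probability (1 − 1/3)/2 = 1/3; weight (1/4)·(1/3) = 1/12.
The weights sum to 3/8.
So P(the pea under cup 4 | the dealer opened cup 1) = (1/12) / (3/8) = 2/9.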